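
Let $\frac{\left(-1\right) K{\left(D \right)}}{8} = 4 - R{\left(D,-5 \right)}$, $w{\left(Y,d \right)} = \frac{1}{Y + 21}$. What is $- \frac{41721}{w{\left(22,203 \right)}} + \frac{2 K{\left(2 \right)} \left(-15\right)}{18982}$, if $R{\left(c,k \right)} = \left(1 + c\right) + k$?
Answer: $- \frac{17026881753}{9491} \approx -1.794 \cdot 10^{6}$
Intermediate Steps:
$R{\left(c,k \right)} = 1 + c + k$
$w{\left(Y,d \right)} = \frac{1}{21 + Y}$
$K{\left(D \right)} = -64 + 8 D$ ($K{\left(D \right)} = - 8 \left(4 - \left(1 + D - 5\right)\right) = - 8 \left(4 - \left(-4 + D\right)\right) = - 8 \left(8 - D\right) = -64 + 8 D$)
$- \frac{41721}{w{\left(22,203 \right)}} + \frac{2 K{\left(2 \right)} \left(-15\right)}{18982} = - \frac{41721}{\frac{1}{21 + 22}} + \frac{2 \left(-64 + 8 \cdot 2\right) \left(-15\right)}{18982} = - \frac{41721}{\frac{1}{43}} + 2 \left(-64 + 16\right) \left(-15\right) \frac{1}{18982} = - 41721 \frac{1}{\frac{1}{43}} + 2 \left(-48\right) \left(-15\right) \frac{1}{18982} = \left(-41721\right) 43 + \left(-96\right) \left(-15\right) \frac{1}{18982} = -1794003 + 1440 \cdot \frac{1}{18982} = -1794003 + \frac{720}{9491} = - \frac{17026881753}{9491}$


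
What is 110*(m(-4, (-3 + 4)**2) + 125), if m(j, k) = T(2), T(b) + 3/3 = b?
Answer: 13860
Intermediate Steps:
T(b) = -1 + b
m(j, k) = 1 (m(j, k) = -1 + 2 = 1)
110*(m(-4, (-3 + 4)**2) + 125) = 110*(1 + 125) = 110*126 = 13860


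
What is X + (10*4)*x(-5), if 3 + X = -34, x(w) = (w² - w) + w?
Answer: 963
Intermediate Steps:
x(w) = w²
X = -37 (X = -3 - 34 = -37)
X + (10*4)*x(-5) = -37 + (10*4)*(-5)² = -37 + 40*25 = -37 + 1000 = 963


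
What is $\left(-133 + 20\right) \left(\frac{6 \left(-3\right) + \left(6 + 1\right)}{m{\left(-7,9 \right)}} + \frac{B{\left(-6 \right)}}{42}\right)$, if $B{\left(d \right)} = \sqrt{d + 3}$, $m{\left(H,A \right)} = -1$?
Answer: $-1243 - \frac{113 i \sqrt{3}}{42} \approx -1243.0 - 4.66 i$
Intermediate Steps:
$B{\left(d \right)} = \sqrt{3 + d}$
$\left(-133 + 20\right) \left(\frac{6 \left(-3\right) + \left(6 + 1\right)}{m{\left(-7,9 \right)}} + \frac{B{\left(-6 \right)}}{42}\right) = \left(-133 + 20\right) \left(\frac{6 \left(-3\right) + \left(6 + 1\right)}{-1} + \frac{\sqrt{3 - 6}}{42}\right) = - 113 \left(\left(-18 + 7\right) \left(-1\right) + \sqrt{-3} \cdot \frac{1}{42}\right) = - 113 \left(\left(-11\right) \left(-1\right) + i \sqrt{3} \cdot \frac{1}{42}\right) = - 113 \left(11 + \frac{i \sqrt{3}}{42}\right) = -1243 - \frac{113 i \sqrt{3}}{42}$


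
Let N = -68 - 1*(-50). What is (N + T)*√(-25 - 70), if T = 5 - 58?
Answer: -71*I*√95 ≈ -692.02*I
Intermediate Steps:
N = -18 (N = -68 + 50 = -18)
T = -53
(N + T)*√(-25 - 70) = (-18 - 53)*√(-25 - 70) = -71*I*√95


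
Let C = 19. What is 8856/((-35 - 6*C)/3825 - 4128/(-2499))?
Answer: 1659835800/302299 ≈ 5490.7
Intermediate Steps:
8856/((-35 - 6*C)/3825 - 4128/(-2499)) = 8856/((-35 - 6*19)/3825 - 4128/(-2499)) = 8856/((-35 - 114)*(1/3825) - 4128*(-1/2499)) = 8856/(-149*1/3825 + 1376/833) = 8856/(-149/3825 + 1376/833) = 8856/(302299/187425) = 8856*(187425/302299) = 1659835800/302299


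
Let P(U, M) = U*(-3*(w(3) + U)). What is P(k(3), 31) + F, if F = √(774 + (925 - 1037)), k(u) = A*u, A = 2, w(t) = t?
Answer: -162 + √662 ≈ -136.27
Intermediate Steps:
k(u) = 2*u
P(U, M) = U*(-9 - 3*U) (P(U, M) = U*(-3*(3 + U)) = U*(-9 - 3*U))
F = √662 (F = √(774 - 112) = √662 ≈ 25.729)
P(k(3), 31) + F = -3*2*3*(3 + 2*3) + √662 = -3*6*(3 + 6) + √662 = -3*6*9 + √662 = -162 + √662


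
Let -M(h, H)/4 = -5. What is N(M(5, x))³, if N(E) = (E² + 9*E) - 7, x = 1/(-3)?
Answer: 188132517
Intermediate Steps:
x = -⅓ ≈ -0.33333
M(h, H) = 20 (M(h, H) = -4*(-5) = 20)
N(E) = -7 + E² + 9*E
N(M(5, x))³ = (-7 + 20² + 9*20)³ = (-7 + 400 + 180)³ = 573³ = 188132517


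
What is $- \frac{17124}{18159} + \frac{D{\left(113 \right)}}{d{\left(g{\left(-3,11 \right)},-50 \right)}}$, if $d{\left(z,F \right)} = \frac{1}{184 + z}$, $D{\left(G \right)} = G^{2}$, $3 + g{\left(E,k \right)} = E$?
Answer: $\frac{13757749038}{6053} \approx 2.2729 \cdot 10^{6}$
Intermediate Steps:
$g{\left(E,k \right)} = -3 + E$
$- \frac{17124}{18159} + \frac{D{\left(113 \right)}}{d{\left(g{\left(-3,11 \right)},-50 \right)}} = - \frac{17124}{18159} + \frac{113^{2}}{\frac{1}{184 - 6}} = \left(-17124\right) \frac{1}{18159} + \frac{12769}{\frac{1}{184 - 6}} = - \frac{5708}{6053} + \frac{12769}{\frac{1}{178}} = - \frac{5708}{6053} + 12769 \frac{1}{\frac{1}{178}} = - \frac{5708}{6053} + 12769 \cdot 178 = - \frac{5708}{6053} + 2272882 = \frac{13757749038}{6053}$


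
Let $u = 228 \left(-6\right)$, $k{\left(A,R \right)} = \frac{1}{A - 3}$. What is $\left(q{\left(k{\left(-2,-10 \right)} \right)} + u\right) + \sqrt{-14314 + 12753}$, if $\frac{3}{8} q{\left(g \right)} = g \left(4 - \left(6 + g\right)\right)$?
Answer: $- \frac{34176}{25} + i \sqrt{1561} \approx -1367.0 + 39.51 i$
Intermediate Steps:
$k{\left(A,R \right)} = \frac{1}{-3 + A}$
$u = -1368$
$q{\left(g \right)} = \frac{8 g \left(-2 - g\right)}{3}$ ($q{\left(g \right)} = \frac{8 g \left(4 - \left(6 + g\right)\right)}{3} = \frac{8 g \left(-2 - g\right)}{3}$)
$\left(q{\left(k{\left(-2,-10 \right)} \right)} + u\right) + \sqrt{-14314 + 12753} = \left(- \frac{8 \left(2 + \frac{1}{-3 - 2}\right)}{3 \left(-3 - 2\right)} - 1368\right) + \sqrt{-14314 + 12753} = \left(- \frac{8 \left(2 + \frac{1}{-5}\right)}{3 \left(-5\right)} - 1368\right) + \sqrt{-1561} = \left(\left(- \frac{8}{3}\right) \left(- \frac{1}{5}\right) \left(2 - \frac{1}{5}\right) - 1368\right) + i \sqrt{1561} = \left(\left(- \frac{8}{3}\right) \left(- \frac{1}{5}\right) \frac{9}{5} - 1368\right) + i \sqrt{1561} = \left(\frac{24}{25} - 1368\right) + i \sqrt{1561} = - \frac{34176}{25} + i \sqrt{1561}$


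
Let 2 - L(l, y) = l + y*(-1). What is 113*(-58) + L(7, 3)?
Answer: -6556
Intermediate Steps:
L(l, y) = 2 + y - l (L(l, y) = 2 - (l + y*(-1)) = 2 - (l - y) = 2 + (y - l) = 2 + y - l)
113*(-58) + L(7, 3) = 113*(-58) + (2 + 3 - 1*7) = -6554 + (2 + 3 - 7) = -6554 - 2 = -6556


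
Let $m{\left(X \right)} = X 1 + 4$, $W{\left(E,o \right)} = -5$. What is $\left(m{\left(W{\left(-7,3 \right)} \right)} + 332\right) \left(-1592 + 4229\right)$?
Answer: $872847$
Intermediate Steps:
$m{\left(X \right)} = 4 + X$ ($m{\left(X \right)} = X + 4 = 4 + X$)
$\left(m{\left(W{\left(-7,3 \right)} \right)} + 332\right) \left(-1592 + 4229\right) = \left(\left(4 - 5\right) + 332\right) \left(-1592 + 4229\right) = \left(-1 + 332\right) 2637 = 331 \cdot 2637 = 872847$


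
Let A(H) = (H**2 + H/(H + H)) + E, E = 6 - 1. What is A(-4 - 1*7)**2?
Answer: 64009/4 ≈ 16002.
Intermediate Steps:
E = 5
A(H) = 11/2 + H**2 (A(H) = (H**2 + H/(H + H)) + 5 = (H**2 + H/((2*H))) + 5 = (H**2 + (1/(2*H))*H) + 5 = (H**2 + 1/2) + 5 = (1/2 + H**2) + 5 = 11/2 + H**2)
A(-4 - 1*7)**2 = (11/2 + (-4 - 1*7)**2)**2 = (11/2 + (-4 - 7)**2)**2 = (11/2 + (-11)**2)**2 = (11/2 + 121)**2 = (253/2)**2 = 64009/4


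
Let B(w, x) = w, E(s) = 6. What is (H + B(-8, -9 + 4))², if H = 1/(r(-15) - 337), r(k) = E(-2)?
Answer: 7017201/109561 ≈ 64.048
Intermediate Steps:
r(k) = 6
H = -1/331 (H = 1/(6 - 337) = 1/(-331) = -1/331 ≈ -0.0030211)
(H + B(-8, -9 + 4))² = (-1/331 - 8)² = (-2649/331)² = 7017201/109561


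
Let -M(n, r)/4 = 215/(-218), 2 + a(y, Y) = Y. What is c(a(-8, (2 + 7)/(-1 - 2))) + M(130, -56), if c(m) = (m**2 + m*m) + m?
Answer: 5335/109 ≈ 48.945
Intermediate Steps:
a(y, Y) = -2 + Y
c(m) = m + 2*m**2 (c(m) = (m**2 + m**2) + m = 2*m**2 + m = m + 2*m**2)
M(n, r) = 430/109 (M(n, r) = -860/(-218) = -860*(-1)/218 = -4*(-215/218) = 430/109)
c(a(-8, (2 + 7)/(-1 - 2))) + M(130, -56) = (-2 + (2 + 7)/(-1 - 2))*(1 + 2*(-2 + (2 + 7)/(-1 - 2))) + 430/109 = (-2 + 9/(-3))*(1 + 2*(-2 + 9/(-3))) + 430/109 = (-2 + 9*(-1/3))*(1 + 2*(-2 + 9*(-1/3))) + 430/109 = (-2 - 3)*(1 + 2*(-2 - 3)) + 430/109 = -5*(1 + 2*(-5)) + 430/109 = -5*(1 - 10) + 430/109 = -5*(-9) + 430/109 = 45 + 430/109 = 5335/109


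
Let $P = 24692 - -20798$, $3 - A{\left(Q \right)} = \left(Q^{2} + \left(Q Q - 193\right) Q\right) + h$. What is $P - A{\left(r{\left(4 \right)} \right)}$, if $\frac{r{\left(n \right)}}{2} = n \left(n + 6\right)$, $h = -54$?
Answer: $548393$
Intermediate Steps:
$r{\left(n \right)} = 2 n \left(6 + n\right)$ ($r{\left(n \right)} = 2 n \left(n + 6\right) = 2 n \left(6 + n\right)$)
$A{\left(Q \right)} = 57 - Q^{2} - Q \left(-193 + Q^{2}\right)$ ($A{\left(Q \right)} = 3 - \left(\left(Q^{2} + \left(Q Q - 193\right) Q\right) - 54\right) = 3 - \left(\left(Q^{2} + \left(Q^{2} - 193\right) Q\right) - 54\right) = 3 - \left(\left(Q^{2} + \left(-193 + Q^{2}\right) Q\right) - 54\right) = 3 - \left(\left(Q^{2} + Q \left(-193 + Q^{2}\right)\right) - 54\right) = 3 - \left(-54 + Q^{2} + Q \left(-193 + Q^{2}\right)\right) = 57 - Q^{2} - Q \left(-193 + Q^{2}\right)$)
$P = 45490$ ($P = 24692 + 20798 = 45490$)
$P - A{\left(r{\left(4 \right)} \right)} = 45490 - \left(57 - \left(2 \cdot 4 \left(6 + 4\right)\right)^{2} - \left(2 \cdot 4 \left(6 + 4\right)\right)^{3} + 193 \cdot 2 \cdot 4 \left(6 + 4\right)\right) = 45490 - \left(57 - \left(2 \cdot 4 \cdot 10\right)^{2} - \left(2 \cdot 4 \cdot 10\right)^{3} + 193 \cdot 2 \cdot 4 \cdot 10\right) = 45490 - \left(57 - 80^{2} - 80^{3} + 193 \cdot 80\right) = 45490 - \left(57 - 6400 - 512000 + 15440\right) = 45490 - -502903 = 45490 + 502903 = 548393$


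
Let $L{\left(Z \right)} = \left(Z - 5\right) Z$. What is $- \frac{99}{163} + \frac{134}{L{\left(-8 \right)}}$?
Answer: $\frac{5773}{8476} \approx 0.6811$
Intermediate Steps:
$L{\left(Z \right)} = Z \left(-5 + Z\right)$ ($L{\left(Z \right)} = \left(-5 + Z\right) Z = Z \left(-5 + Z\right)$)
$- \frac{99}{163} + \frac{134}{L{\left(-8 \right)}} = - \frac{99}{163} + \frac{134}{\left(-8\right) \left(-5 - 8\right)} = \left(-99\right) \frac{1}{163} + \frac{134}{\left(-8\right) \left(-13\right)} = - \frac{99}{163} + \frac{134}{104} = - \frac{99}{163} + 134 \cdot \frac{1}{104} = - \frac{99}{163} + \frac{67}{52} = \frac{5773}{8476}$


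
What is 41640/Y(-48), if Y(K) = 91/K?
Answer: -1998720/91 ≈ -21964.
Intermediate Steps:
41640/Y(-48) = 41640/((91/(-48))) = 41640/((91*(-1/48))) = 41640/(-91/48) = 41640*(-48/91) = -1998720/91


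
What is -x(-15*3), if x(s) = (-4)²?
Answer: -16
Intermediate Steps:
x(s) = 16
-x(-15*3) = -1*16 = -16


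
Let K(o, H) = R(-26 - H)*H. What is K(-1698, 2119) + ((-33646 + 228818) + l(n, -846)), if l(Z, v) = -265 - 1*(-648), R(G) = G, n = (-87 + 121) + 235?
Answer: -4349700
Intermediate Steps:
n = 269 (n = 34 + 235 = 269)
K(o, H) = H*(-26 - H) (K(o, H) = (-26 - H)*H = H*(-26 - H))
l(Z, v) = 383 (l(Z, v) = -265 + 648 = 383)
K(-1698, 2119) + ((-33646 + 228818) + l(n, -846)) = -1*2119*(26 + 2119) + ((-33646 + 228818) + 383) = -1*2119*2145 + (195172 + 383) = -4545255 + 195555 = -4349700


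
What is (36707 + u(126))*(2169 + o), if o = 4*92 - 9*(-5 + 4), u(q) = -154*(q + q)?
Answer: -5349146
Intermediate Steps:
u(q) = -308*q
o = 377 (o = 368 - 9*(-1) = 368 - 3*(-3) = 368 + 9 = 377)
(36707 + u(126))*(2169 + o) = (36707 - 308*126)*(2169 + 377) = (36707 - 38808)*2546 = -2101*2546 = -5349146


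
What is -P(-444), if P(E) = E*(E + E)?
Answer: -394272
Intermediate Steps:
P(E) = 2*E² (P(E) = E*(2*E) = 2*E²)
-P(-444) = -2*(-444)² = -2*197136 = -1*394272 = -394272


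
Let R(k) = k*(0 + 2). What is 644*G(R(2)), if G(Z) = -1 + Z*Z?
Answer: 9660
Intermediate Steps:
R(k) = 2*k (R(k) = k*2 = 2*k)
G(Z) = -1 + Z²
644*G(R(2)) = 644*(-1 + (2*2)²) = 644*(-1 + 4²) = 644*(-1 + 16) = 644*15 = 9660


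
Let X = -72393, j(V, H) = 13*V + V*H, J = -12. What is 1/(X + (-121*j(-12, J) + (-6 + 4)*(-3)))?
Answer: -1/70935 ≈ -1.4097e-5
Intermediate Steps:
j(V, H) = 13*V + H*V
1/(X + (-121*j(-12, J) + (-6 + 4)*(-3))) = 1/(-72393 + (-(-1452)*(13 - 12) + (-6 + 4)*(-3))) = 1/(-72393 + (-(-1452) - 2*(-3))) = 1/(-72393 + (-121*(-12) + 6)) = 1/(-72393 + (1452 + 6)) = 1/(-72393 + 1458) = 1/(-70935) = -1/70935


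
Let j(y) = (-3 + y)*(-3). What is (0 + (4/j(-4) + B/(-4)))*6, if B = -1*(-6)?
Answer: -55/7 ≈ -7.8571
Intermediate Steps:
j(y) = 9 - 3*y
B = 6
(0 + (4/j(-4) + B/(-4)))*6 = (0 + (4/(9 - 3*(-4)) + 6/(-4)))*6 = (0 + (4/(9 + 12) + 6*(-1/4)))*6 = (0 + (4/21 - 3/2))*6 = (0 - 55/42)*6 = -55/42*6 = -55/7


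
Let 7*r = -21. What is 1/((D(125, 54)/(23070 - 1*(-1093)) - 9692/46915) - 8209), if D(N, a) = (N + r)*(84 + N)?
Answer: -1133607145/9304819002431 ≈ -0.00012183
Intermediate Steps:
r = -3 (r = (1/7)*(-21) = -3)
D(N, a) = (-3 + N)*(84 + N) (D(N, a) = (N - 3)*(84 + N) = (-3 + N)*(84 + N))
1/((D(125, 54)/(23070 - 1*(-1093)) - 9692/46915) - 8209) = 1/(((-252 + 125**2 + 81*125)/(23070 - 1*(-1093)) - 9692/46915) - 8209) = 1/(((-252 + 15625 + 10125)/(23070 + 1093) - 9692*1/46915) - 8209) = 1/((25498/24163 - 9692/46915) - 8209) = 1/(962050874/1133607145 - 8209) = 1/(-9304819002431/1133607145) = -1133607145/9304819002431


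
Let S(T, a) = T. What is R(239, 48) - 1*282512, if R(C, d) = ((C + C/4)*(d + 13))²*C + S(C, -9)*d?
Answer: 1269965428335/16 ≈ 7.9373e+10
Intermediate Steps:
R(C, d) = C*d + 25*C³*(13 + d)²/16 (R(C, d) = ((C + C/4)*(d + 13))²*C + C*d = ((C + C*(¼))*(13 + d))²*C + C*d = ((C + C/4)*(13 + d))²*C + C*d = ((5*C/4)*(13 + d))²*C + C*d = (5*C*(13 + d)/4)²*C + C*d = (25*C²*(13 + d)²/16)*C + C*d = 25*C³*(13 + d)²/16 + C*d = C*d + 25*C³*(13 + d)²/16)
R(239, 48) - 1*282512 = 239*(48 + (25/16)*239²*(13 + 48)²) - 1*282512 = 239*(48 + (25/16)*57121*61²) - 282512 = 239*(48 + (25/16)*57121*3721) - 282512 = 239*(48 + 5313681025/16) - 282512 = 239*(5313681793/16) - 282512 = 1269969948527/16 - 282512 = 1269965428335/16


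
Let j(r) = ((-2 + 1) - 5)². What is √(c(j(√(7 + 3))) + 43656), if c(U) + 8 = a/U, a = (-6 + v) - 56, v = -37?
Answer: √174581/2 ≈ 208.91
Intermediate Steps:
j(r) = 36 (j(r) = (-1 - 5)² = (-6)² = 36)
a = -99 (a = (-6 - 37) - 56 = -43 - 56 = -99)
c(U) = -8 - 99/U
√(c(j(√(7 + 3))) + 43656) = √((-8 - 99/36) + 43656) = √((-8 - 99*1/36) + 43656) = √((-8 - 11/4) + 43656) = √(-43/4 + 43656) = √(174581/4) = √174581/2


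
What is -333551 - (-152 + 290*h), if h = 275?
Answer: -413149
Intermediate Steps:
-333551 - (-152 + 290*h) = -333551 - (-152 + 290*275) = -333551 - (-152 + 79750) = -333551 - 1*79598 = -333551 - 79598 = -413149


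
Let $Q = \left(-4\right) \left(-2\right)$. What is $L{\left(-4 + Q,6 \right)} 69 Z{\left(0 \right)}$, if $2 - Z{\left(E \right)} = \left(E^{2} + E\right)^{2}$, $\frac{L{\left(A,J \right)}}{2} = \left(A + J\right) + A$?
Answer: $3864$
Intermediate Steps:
$Q = 8$
$L{\left(A,J \right)} = 2 J + 4 A$ ($L{\left(A,J \right)} = 2 \left(\left(A + J\right) + A\right) = 2 \left(J + 2 A\right) = 2 J + 4 A$)
$Z{\left(E \right)} = 2 - \left(E + E^{2}\right)^{2}$ ($Z{\left(E \right)} = 2 - \left(E^{2} + E\right)^{2} = 2 - \left(E + E^{2}\right)^{2}$)
$L{\left(-4 + Q,6 \right)} 69 Z{\left(0 \right)} = \left(2 \cdot 6 + 4 \left(-4 + 8\right)\right) 69 \left(2 - 0^{2} \left(1 + 0\right)^{2}\right) = \left(12 + 4 \cdot 4\right) 69 \left(2 - 0 \cdot 1^{2}\right) = \left(12 + 16\right) 69 \left(2 - 0 \cdot 1\right) = 28 \cdot 69 \left(2 + 0\right) = 1932 \cdot 2 = 3864$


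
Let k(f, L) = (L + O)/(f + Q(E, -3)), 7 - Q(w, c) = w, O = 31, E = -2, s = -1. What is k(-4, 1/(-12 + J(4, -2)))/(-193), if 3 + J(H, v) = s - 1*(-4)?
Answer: -371/11580 ≈ -0.032038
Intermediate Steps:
J(H, v) = 0 (J(H, v) = -3 + (-1 - 1*(-4)) = -3 + (-1 + 4) = -3 + 3 = 0)
Q(w, c) = 7 - w
k(f, L) = (31 + L)/(9 + f) (k(f, L) = (L + 31)/(f + (7 - 1*(-2))) = (31 + L)/(f + (7 + 2)) = (31 + L)/(f + 9) = (31 + L)/(9 + f))
k(-4, 1/(-12 + J(4, -2)))/(-193) = ((31 + 1/(-12 + 0))/(9 - 4))/(-193) = ((31 + 1/(-12))/5)*(-1/193) = ((31 - 1/12)/5)*(-1/193) = ((⅕)*(371/12))*(-1/193) = (371/60)*(-1/193) = -371/11580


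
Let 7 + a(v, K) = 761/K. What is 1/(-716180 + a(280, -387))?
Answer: -387/277165130 ≈ -1.3963e-6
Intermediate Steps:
a(v, K) = -7 + 761/K
1/(-716180 + a(280, -387)) = 1/(-716180 + (-7 + 761/(-387))) = 1/(-716180 + (-7 + 761*(-1/387))) = 1/(-716180 + (-7 - 761/387)) = 1/(-716180 - 3470/387) = 1/(-277165130/387) = -387/277165130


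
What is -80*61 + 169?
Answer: -4711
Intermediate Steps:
-80*61 + 169 = -4880 + 169 = -4711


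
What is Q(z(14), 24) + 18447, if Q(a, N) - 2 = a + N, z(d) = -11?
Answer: 18462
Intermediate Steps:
Q(a, N) = 2 + N + a (Q(a, N) = 2 + (a + N) = 2 + (N + a) = 2 + N + a)
Q(z(14), 24) + 18447 = (2 + 24 - 11) + 18447 = 15 + 18447 = 18462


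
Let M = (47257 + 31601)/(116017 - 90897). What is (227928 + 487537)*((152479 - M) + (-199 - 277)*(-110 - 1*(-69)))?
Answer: 309112041505703/2512 ≈ 1.2305e+11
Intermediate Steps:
M = 39429/12560 (M = 78858/25120 = 78858*(1/25120) = 39429/12560 ≈ 3.1393)
(227928 + 487537)*((152479 - M) + (-199 - 277)*(-110 - 1*(-69))) = (227928 + 487537)*((152479 - 1*39429/12560) + (-199 - 277)*(-110 - 1*(-69))) = 715465*((152479 - 39429/12560) - 476*(-110 + 69)) = 715465*(1915096811/12560 - 476*(-41)) = 715465*(1915096811/12560 + 19516) = 715465*(2160217771/12560) = 309112041505703/2512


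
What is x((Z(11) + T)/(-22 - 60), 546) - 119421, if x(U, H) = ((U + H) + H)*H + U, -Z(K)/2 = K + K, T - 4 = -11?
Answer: 39126399/82 ≈ 4.7715e+5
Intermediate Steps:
T = -7 (T = 4 - 11 = -7)
Z(K) = -4*K (Z(K) = -2*(K + K) = -4*K)
x(U, H) = U + H*(U + 2*H) (x(U, H) = ((H + U) + H)*H + U = (U + 2*H)*H + U = H*(U + 2*H) + U = U + H*(U + 2*H))
x((Z(11) + T)/(-22 - 60), 546) - 119421 = ((-4*11 - 7)/(-22 - 60) + 2*546² + 546*((-4*11 - 7)/(-22 - 60))) - 119421 = ((-44 - 7)/(-82) + 2*298116 + 546*((-44 - 7)/(-82))) - 119421 = (-51*(-1/82) + 596232 + 546*(-51*(-1/82))) - 119421 = (51/82 + 596232 + 546*(51/82)) - 119421 = (51/82 + 596232 + 13923/41) - 119421 = 48918921/82 - 119421 = 39126399/82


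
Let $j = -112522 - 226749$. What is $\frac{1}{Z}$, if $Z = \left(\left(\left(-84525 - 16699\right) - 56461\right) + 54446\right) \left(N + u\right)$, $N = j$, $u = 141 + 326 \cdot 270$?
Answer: $\frac{1}{25924345290} \approx 3.8574 \cdot 10^{-11}$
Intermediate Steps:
$j = -339271$ ($j = -112522 - 226749 = -339271$)
$u = 88161$ ($u = 141 + 88020 = 88161$)
$N = -339271$
$Z = 25924345290$ ($Z = \left(\left(\left(-84525 - 16699\right) - 56461\right) + 54446\right) \left(-339271 + 88161\right) = \left(\left(-101224 - 56461\right) + 54446\right) \left(-251110\right) = \left(-157685 + 54446\right) \left(-251110\right) = \left(-103239\right) \left(-251110\right) = 25924345290$)
$\frac{1}{Z} = \frac{1}{25924345290}$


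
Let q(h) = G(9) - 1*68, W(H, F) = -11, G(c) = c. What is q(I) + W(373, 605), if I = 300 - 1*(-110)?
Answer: -70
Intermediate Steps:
I = 410 (I = 300 + 110 = 410)
q(h) = -59 (q(h) = 9 - 1*68 = 9 - 68 = -59)
q(I) + W(373, 605) = -59 - 11 = -70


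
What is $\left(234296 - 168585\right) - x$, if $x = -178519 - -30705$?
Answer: $213525$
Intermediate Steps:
$x = -147814$ ($x = -178519 + 30705 = -147814$)
$\left(234296 - 168585\right) - x = \left(234296 - 168585\right) - -147814 = \left(234296 - 168585\right) + 147814 = 65711 + 147814 = 213525$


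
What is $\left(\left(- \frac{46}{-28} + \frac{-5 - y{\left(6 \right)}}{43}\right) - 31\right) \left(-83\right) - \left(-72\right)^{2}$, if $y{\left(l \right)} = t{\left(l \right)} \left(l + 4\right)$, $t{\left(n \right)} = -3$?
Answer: $- \frac{1682959}{602} \approx -2795.6$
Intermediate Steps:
$y{\left(l \right)} = -12 - 3 l$ ($y{\left(l \right)} = - 3 \left(l + 4\right) = - 3 \left(4 + l\right) = -12 - 3 l$)
$\left(\left(- \frac{46}{-28} + \frac{-5 - y{\left(6 \right)}}{43}\right) - 31\right) \left(-83\right) - \left(-72\right)^{2} = \left(\left(- \frac{46}{-28} + \frac{-5 - \left(-12 - 18\right)}{43}\right) - 31\right) \left(-83\right) - \left(-72\right)^{2} = \left(\left(\left(-46\right) \left(- \frac{1}{28}\right) + \left(-5 - \left(-12 - 18\right)\right) \frac{1}{43}\right) - 31\right) \left(-83\right) - 5184 = \left(\left(\frac{23}{14} + \left(-5 - -30\right) \frac{1}{43}\right) - 31\right) \left(-83\right) - 5184 = \left(\left(\frac{23}{14} + \left(-5 + 30\right) \frac{1}{43}\right) - 31\right) \left(-83\right) - 5184 = \left(\left(\frac{23}{14} + 25 \cdot \frac{1}{43}\right) - 31\right) \left(-83\right) - 5184 = \left(\left(\frac{23}{14} + \frac{25}{43}\right) - 31\right) \left(-83\right) - 5184 = \left(\frac{1339}{602} - 31\right) \left(-83\right) - 5184 = \left(- \frac{17323}{602}\right) \left(-83\right) - 5184 = \frac{1437809}{602} - 5184 = - \frac{1682959}{602}$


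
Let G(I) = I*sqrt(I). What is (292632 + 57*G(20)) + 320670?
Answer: 613302 + 2280*sqrt(5) ≈ 6.1840e+5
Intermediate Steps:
G(I) = I**(3/2)
(292632 + 57*G(20)) + 320670 = (292632 + 57*20**(3/2)) + 320670 = (292632 + 57*(40*sqrt(5))) + 320670 = (292632 + 2280*sqrt(5)) + 320670 = 613302 + 2280*sqrt(5)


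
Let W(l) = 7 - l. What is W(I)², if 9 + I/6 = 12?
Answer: 121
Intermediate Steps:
I = 18 (I = -54 + 6*12 = -54 + 72 = 18)
W(I)² = (7 - 1*18)² = (7 - 18)² = (-11)² = 121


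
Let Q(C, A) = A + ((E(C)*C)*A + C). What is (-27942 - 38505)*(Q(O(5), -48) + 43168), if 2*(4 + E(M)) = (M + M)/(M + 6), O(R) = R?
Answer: -32142739545/11 ≈ -2.9221e+9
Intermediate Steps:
E(M) = -4 + M/(6 + M) (E(M) = -4 + ((M + M)/(M + 6))/2 = -4 + ((2*M)/(6 + M))/2 = -4 + (2*M/(6 + M))/2 = -4 + M/(6 + M))
Q(C, A) = A + C + 3*A*C*(-8 - C)/(6 + C) (Q(C, A) = A + (((3*(-8 - C)/(6 + C))*C)*A + C) = A + ((3*C*(-8 - C)/(6 + C))*A + C) = A + (3*A*C*(-8 - C)/(6 + C) + C) = A + (C + 3*A*C*(-8 - C)/(6 + C)) = A + C + 3*A*C*(-8 - C)/(6 + C))
(-27942 - 38505)*(Q(O(5), -48) + 43168) = (-27942 - 38505)*(((6 + 5)*(-48 + 5) - 3*(-48)*5*(8 + 5))/(6 + 5) + 43168) = -66447*((11*(-43) - 3*(-48)*5*13)/11 + 43168) = -66447*((-473 + 9360)/11 + 43168) = -66447*((1/11)*8887 + 43168) = -66447*(8887/11 + 43168) = -66447*483735/11 = -32142739545/11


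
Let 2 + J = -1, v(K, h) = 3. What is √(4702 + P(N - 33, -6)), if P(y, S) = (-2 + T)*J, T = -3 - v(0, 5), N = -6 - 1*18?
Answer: √4726 ≈ 68.746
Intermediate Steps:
N = -24 (N = -6 - 18 = -24)
J = -3 (J = -2 - 1 = -3)
T = -6 (T = -3 - 1*3 = -3 - 3 = -6)
P(y, S) = 24 (P(y, S) = (-2 - 6)*(-3) = -8*(-3) = 24)
√(4702 + P(N - 33, -6)) = √(4702 + 24) = √4726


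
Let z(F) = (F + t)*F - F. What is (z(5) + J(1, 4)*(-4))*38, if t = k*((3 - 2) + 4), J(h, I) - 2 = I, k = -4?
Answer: -3952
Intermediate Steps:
J(h, I) = 2 + I
t = -20 (t = -4*((3 - 2) + 4) = -4*(1 + 4) = -4*5 = -20)
z(F) = -F + F*(-20 + F) (z(F) = (F - 20)*F - F = (-20 + F)*F - F = F*(-20 + F) - F = -F + F*(-20 + F))
(z(5) + J(1, 4)*(-4))*38 = (5*(-21 + 5) + (2 + 4)*(-4))*38 = (5*(-16) + 6*(-4))*38 = (-80 - 24)*38 = -104*38 = -3952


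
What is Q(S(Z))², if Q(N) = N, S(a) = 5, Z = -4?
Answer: 25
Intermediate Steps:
Q(S(Z))² = 5² = 25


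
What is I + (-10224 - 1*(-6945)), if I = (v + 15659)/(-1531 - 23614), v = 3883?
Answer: -82469997/25145 ≈ -3279.8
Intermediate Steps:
I = -19542/25145 (I = (3883 + 15659)/(-1531 - 23614) = 19542/(-25145) = 19542*(-1/25145) = -19542/25145 ≈ -0.77717)
I + (-10224 - 1*(-6945)) = -19542/25145 + (-10224 - 1*(-6945)) = -19542/25145 + (-10224 + 6945) = -19542/25145 - 3279 = -82469997/25145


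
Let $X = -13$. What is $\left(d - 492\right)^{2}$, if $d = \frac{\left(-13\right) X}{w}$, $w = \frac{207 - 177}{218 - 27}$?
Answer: $\frac{306915361}{900} \approx 3.4102 \cdot 10^{5}$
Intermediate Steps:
$w = \frac{30}{191}$ ($w = \frac{30}{218 - 27} = \frac{30}{191} \approx 0.15707$)
$d = \frac{32279}{30}$ ($d = \frac{\left(-13\right) \left(-13\right)}{\frac{30}{191}} = 169 \cdot \frac{191}{30} = \frac{32279}{30} \approx 1076.0$)
$\left(d - 492\right)^{2} = \left(\frac{32279}{30} - 492\right)^{2} = \left(\frac{17519}{30}\right)^{2} = \frac{306915361}{900}$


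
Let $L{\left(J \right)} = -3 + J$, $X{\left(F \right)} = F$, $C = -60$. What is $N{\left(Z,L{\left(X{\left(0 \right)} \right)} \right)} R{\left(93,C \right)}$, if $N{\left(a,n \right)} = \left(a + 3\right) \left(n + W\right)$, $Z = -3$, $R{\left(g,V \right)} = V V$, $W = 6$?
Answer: $0$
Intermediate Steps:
$R{\left(g,V \right)} = V^{2}$
$N{\left(a,n \right)} = \left(3 + a\right) \left(6 + n\right)$ ($N{\left(a,n \right)} = \left(a + 3\right) \left(n + 6\right) = \left(3 + a\right) \left(6 + n\right)$)
$N{\left(Z,L{\left(X{\left(0 \right)} \right)} \right)} R{\left(93,C \right)} = \left(18 + 3 \left(-3 + 0\right) + 6 \left(-3\right) - 3 \left(-3 + 0\right)\right) \left(-60\right)^{2} = \left(18 + 3 \left(-3\right) - 18 - -9\right) 3600 = \left(18 - 9 - 18 + 9\right) 3600 = 0 \cdot 3600 = 0$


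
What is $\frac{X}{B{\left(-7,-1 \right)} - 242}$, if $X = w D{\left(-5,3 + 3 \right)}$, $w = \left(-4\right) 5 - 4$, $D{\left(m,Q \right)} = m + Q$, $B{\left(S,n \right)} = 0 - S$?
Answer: $\frac{24}{235} \approx 0.10213$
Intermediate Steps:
$B{\left(S,n \right)} = - S$
$D{\left(m,Q \right)} = Q + m$
$w = -24$ ($w = -20 - 4 = -24$)
$X = -24$ ($X = - 24 \left(\left(3 + 3\right) - 5\right) = - 24 \left(6 - 5\right) = \left(-24\right) 1 = -24$)
$\frac{X}{B{\left(-7,-1 \right)} - 242} = \frac{1}{\left(-1\right) \left(-7\right) - 242} \left(-24\right) = \frac{1}{7 - 242} \left(-24\right) = \frac{1}{-235} \left(-24\right) = \left(- \frac{1}{235}\right) \left(-24\right) = \frac{24}{235}$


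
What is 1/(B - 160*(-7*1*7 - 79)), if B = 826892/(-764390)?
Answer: 34745/711540014 ≈ 4.8831e-5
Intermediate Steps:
B = -37586/34745 (B = 826892*(-1/764390) = -37586/34745 ≈ -1.0818)
1/(B - 160*(-7*1*7 - 79)) = 1/(-37586/34745 - 160*(-7*1*7 - 79)) = 1/(-37586/34745 - 160*(-7*7 - 79)) = 1/(-37586/34745 - 160*(-49 - 79)) = 1/(-37586/34745 - 160*(-128)) = 1/(-37586/34745 + 20480) = 1/(711540014/34745) = 34745/711540014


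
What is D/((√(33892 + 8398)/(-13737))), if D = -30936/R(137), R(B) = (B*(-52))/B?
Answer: -53120979*√42290/274885 ≈ -39741.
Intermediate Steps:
R(B) = -52 (R(B) = (-52*B)/B = -52)
D = 7734/13 (D = -30936/(-52) = -30936*(-1/52) = 7734/13 ≈ 594.92)
D/((√(33892 + 8398)/(-13737))) = 7734/(13*((√(33892 + 8398)/(-13737)))) = 7734/(13*((√42290*(-1/13737)))) = 7734/(13*((-√42290/13737))) = 7734*(-13737*√42290/42290)/13 = -53120979*√42290/274885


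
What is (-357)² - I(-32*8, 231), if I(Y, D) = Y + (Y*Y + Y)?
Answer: 62425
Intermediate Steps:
I(Y, D) = Y² + 2*Y (I(Y, D) = Y + (Y² + Y) = Y + (Y + Y²) = Y² + 2*Y)
(-357)² - I(-32*8, 231) = (-357)² - (-32*8)*(2 - 32*8) = 127449 - (-256)*(2 - 256) = 127449 - (-256)*(-254) = 127449 - 1*65024 = 127449 - 65024 = 62425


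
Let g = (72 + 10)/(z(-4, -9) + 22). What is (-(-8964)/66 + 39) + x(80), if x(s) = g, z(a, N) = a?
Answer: 17758/99 ≈ 179.37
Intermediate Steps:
g = 41/9 (g = (72 + 10)/(-4 + 22) = 82/18 = 82*(1/18) = 41/9 ≈ 4.5556)
x(s) = 41/9
(-(-8964)/66 + 39) + x(80) = (-(-8964)/66 + 39) + 41/9 = (-83*(-18/11) + 39) + 41/9 = (1494/11 + 39) + 41/9 = 1923/11 + 41/9 = 17758/99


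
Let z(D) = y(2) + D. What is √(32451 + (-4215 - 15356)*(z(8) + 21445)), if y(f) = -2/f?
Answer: I*√419804641 ≈ 20489.0*I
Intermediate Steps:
z(D) = -1 + D (z(D) = -2/2 + D = -2*½ + D = -1 + D)
√(32451 + (-4215 - 15356)*(z(8) + 21445)) = √(32451 + (-4215 - 15356)*((-1 + 8) + 21445)) = √(32451 - 19571*(7 + 21445)) = √(32451 - 19571*21452) = √(32451 - 419837092) = √(-419804641) = I*√419804641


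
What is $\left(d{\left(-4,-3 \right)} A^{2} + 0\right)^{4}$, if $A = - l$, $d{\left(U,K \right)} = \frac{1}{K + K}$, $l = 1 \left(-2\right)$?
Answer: $\frac{16}{81} \approx 0.19753$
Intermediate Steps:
$l = -2$
$d{\left(U,K \right)} = \frac{1}{2 K}$
$A = 2$ ($A = \left(-1\right) \left(-2\right) = 2$)
$\left(d{\left(-4,-3 \right)} A^{2} + 0\right)^{4} = \left(\frac{1}{2 \left(-3\right)} 2^{2} + 0\right)^{4} = \left(\frac{1}{2} \left(- \frac{1}{3}\right) 4 + 0\right)^{4} = \left(\left(- \frac{1}{6}\right) 4 + 0\right)^{4} = \left(- \frac{2}{3} + 0\right)^{4} = \left(- \frac{2}{3}\right)^{4} = \frac{16}{81}$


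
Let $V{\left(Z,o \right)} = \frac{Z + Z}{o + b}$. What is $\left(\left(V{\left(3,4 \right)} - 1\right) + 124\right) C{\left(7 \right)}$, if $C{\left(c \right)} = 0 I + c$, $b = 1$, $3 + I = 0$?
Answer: $\frac{4347}{5} \approx 869.4$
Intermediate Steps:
$I = -3$ ($I = -3 + 0 = -3$)
$C{\left(c \right)} = c$ ($C{\left(c \right)} = 0 \left(-3\right) + c = 0 + c = c$)
$V{\left(Z,o \right)} = \frac{2 Z}{1 + o}$ ($V{\left(Z,o \right)} = \frac{Z + Z}{o + 1} = \frac{2 Z}{1 + o}$)
$\left(\left(V{\left(3,4 \right)} - 1\right) + 124\right) C{\left(7 \right)} = \left(\left(2 \cdot 3 \frac{1}{1 + 4} - 1\right) + 124\right) 7 = \left(\left(2 \cdot 3 \cdot \frac{1}{5} - 1\right) + 124\right) 7 = \left(\left(\frac{6}{5} - 1\right) + 124\right) 7 = \left(\frac{1}{5} + 124\right) 7 = \frac{621}{5} \cdot 7 = \frac{4347}{5}$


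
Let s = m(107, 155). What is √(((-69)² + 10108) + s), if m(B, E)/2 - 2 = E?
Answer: 3*√1687 ≈ 123.22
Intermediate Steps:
m(B, E) = 4 + 2*E
s = 314 (s = 4 + 2*155 = 4 + 310 = 314)
√(((-69)² + 10108) + s) = √(((-69)² + 10108) + 314) = √((4761 + 10108) + 314) = √(14869 + 314) = √15183 = 3*√1687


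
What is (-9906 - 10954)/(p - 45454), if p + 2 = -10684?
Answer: 149/401 ≈ 0.37157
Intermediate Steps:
p = -10686 (p = -2 - 10684 = -10686)
(-9906 - 10954)/(p - 45454) = (-9906 - 10954)/(-10686 - 45454) = -20860/(-56140) = -20860*(-1/56140) = 149/401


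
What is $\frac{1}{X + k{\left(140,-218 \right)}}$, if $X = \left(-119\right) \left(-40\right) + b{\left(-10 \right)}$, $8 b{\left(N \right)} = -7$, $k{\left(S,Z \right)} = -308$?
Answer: $\frac{8}{35609} \approx 0.00022466$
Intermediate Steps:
$b{\left(N \right)} = - \frac{7}{8}$ ($b{\left(N \right)} = \frac{1}{8} \left(-7\right) = - \frac{7}{8}$)
$X = \frac{38073}{8}$ ($X = \left(-119\right) \left(-40\right) - \frac{7}{8} = 4760 - \frac{7}{8} = \frac{38073}{8} \approx 4759.1$)
$\frac{1}{X + k{\left(140,-218 \right)}} = \frac{1}{\frac{38073}{8} - 308} = \frac{1}{\frac{35609}{8}} = \frac{8}{35609}$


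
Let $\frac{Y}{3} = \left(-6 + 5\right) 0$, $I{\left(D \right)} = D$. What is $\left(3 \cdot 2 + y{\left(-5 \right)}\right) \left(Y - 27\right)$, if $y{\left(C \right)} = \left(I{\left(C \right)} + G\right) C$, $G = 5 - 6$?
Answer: $-972$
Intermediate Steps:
$G = -1$ ($G = 5 - 6 = -1$)
$y{\left(C \right)} = C \left(-1 + C\right)$ ($y{\left(C \right)} = \left(C - 1\right) C = \left(-1 + C\right) C = C \left(-1 + C\right)$)
$Y = 0$ ($Y = 3 \left(-6 + 5\right) 0 = 3 \left(\left(-1\right) 0\right) = 3 \cdot 0 = 0$)
$\left(3 \cdot 2 + y{\left(-5 \right)}\right) \left(Y - 27\right) = \left(3 \cdot 2 - 5 \left(-1 - 5\right)\right) \left(0 - 27\right) = \left(6 - -30\right) \left(-27\right) = \left(6 + 30\right) \left(-27\right) = 36 \left(-27\right) = -972$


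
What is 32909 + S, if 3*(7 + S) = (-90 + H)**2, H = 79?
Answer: 98827/3 ≈ 32942.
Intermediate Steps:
S = 100/3 (S = -7 + (-90 + 79)**2/3 = -7 + (1/3)*(-11)**2 = -7 + (1/3)*121 = -7 + 121/3 = 100/3 ≈ 33.333)
32909 + S = 32909 + 100/3 = 98827/3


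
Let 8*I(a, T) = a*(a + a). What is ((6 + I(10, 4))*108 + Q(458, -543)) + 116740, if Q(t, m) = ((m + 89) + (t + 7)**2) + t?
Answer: 336317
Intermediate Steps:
I(a, T) = a**2/4 (I(a, T) = (a*(a + a))/8 = (a*(2*a))/8 = (2*a**2)/8 = a**2/4)
Q(t, m) = 89 + m + t + (7 + t)**2 (Q(t, m) = ((89 + m) + (7 + t)**2) + t = (89 + m + (7 + t)**2) + t = 89 + m + t + (7 + t)**2)
((6 + I(10, 4))*108 + Q(458, -543)) + 116740 = ((6 + (1/4)*10**2)*108 + (89 - 543 + 458 + (7 + 458)**2)) + 116740 = ((6 + (1/4)*100)*108 + (89 - 543 + 458 + 465**2)) + 116740 = ((6 + 25)*108 + (89 - 543 + 458 + 216225)) + 116740 = (31*108 + 216229) + 116740 = (3348 + 216229) + 116740 = 219577 + 116740 = 336317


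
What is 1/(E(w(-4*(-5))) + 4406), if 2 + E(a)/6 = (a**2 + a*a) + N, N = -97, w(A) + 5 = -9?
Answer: 1/6164 ≈ 0.00016223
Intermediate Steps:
w(A) = -14 (w(A) = -5 - 9 = -14)
E(a) = -594 + 12*a**2 (E(a) = -12 + 6*((a**2 + a*a) - 97) = -12 + 6*((a**2 + a**2) - 97) = -12 + 6*(2*a**2 - 97) = -12 + 6*(-97 + 2*a**2) = -12 + (-582 + 12*a**2) = -594 + 12*a**2)
1/(E(w(-4*(-5))) + 4406) = 1/((-594 + 12*(-14)**2) + 4406) = 1/((-594 + 12*196) + 4406) = 1/((-594 + 2352) + 4406) = 1/(1758 + 4406) = 1/6164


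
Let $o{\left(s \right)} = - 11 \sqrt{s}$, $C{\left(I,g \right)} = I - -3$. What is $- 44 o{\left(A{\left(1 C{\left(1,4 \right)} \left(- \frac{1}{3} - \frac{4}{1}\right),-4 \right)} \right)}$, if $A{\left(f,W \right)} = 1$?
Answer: $484$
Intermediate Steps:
$C{\left(I,g \right)} = 3 + I$ ($C{\left(I,g \right)} = I + 3 = 3 + I$)
$- 44 o{\left(A{\left(1 C{\left(1,4 \right)} \left(- \frac{1}{3} - \frac{4}{1}\right),-4 \right)} \right)} = - 44 \left(- 11 \sqrt{1}\right) = - 44 \left(\left(-11\right) 1\right) = \left(-44\right) \left(-11\right) = 484$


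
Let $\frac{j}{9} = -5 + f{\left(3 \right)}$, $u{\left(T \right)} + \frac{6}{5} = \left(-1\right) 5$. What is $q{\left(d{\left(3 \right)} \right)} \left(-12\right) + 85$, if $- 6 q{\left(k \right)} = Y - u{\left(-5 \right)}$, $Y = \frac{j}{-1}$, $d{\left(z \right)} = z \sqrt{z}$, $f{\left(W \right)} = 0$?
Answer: $\frac{937}{5} \approx 187.4$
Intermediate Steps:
$u{\left(T \right)} = - \frac{31}{5}$ ($u{\left(T \right)} = - \frac{6}{5} - 5 = - \frac{31}{5}$)
$j = -45$ ($j = 9 \left(-5 + 0\right) = 9 \left(-5\right) = -45$)
$d{\left(z \right)} = z^{\frac{3}{2}}$
$Y = 45$ ($Y = - \frac{45}{-1} = \left(-45\right) \left(-1\right) = 45$)
$q{\left(k \right)} = - \frac{128}{15}$ ($q{\left(k \right)} = - \frac{45 - - \frac{31}{5}}{6} = - \frac{45 + \frac{31}{5}}{6} = \left(- \frac{1}{6}\right) \frac{256}{5} = - \frac{128}{15}$)
$q{\left(d{\left(3 \right)} \right)} \left(-12\right) + 85 = \left(- \frac{128}{15}\right) \left(-12\right) + 85 = \frac{512}{5} + 85 = \frac{937}{5}$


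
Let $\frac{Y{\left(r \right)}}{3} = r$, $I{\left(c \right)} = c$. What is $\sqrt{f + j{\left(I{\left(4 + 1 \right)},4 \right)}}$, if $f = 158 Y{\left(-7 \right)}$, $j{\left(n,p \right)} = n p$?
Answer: $i \sqrt{3298} \approx 57.428 i$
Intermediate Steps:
$Y{\left(r \right)} = 3 r$
$f = -3318$ ($f = 158 \cdot 3 \left(-7\right) = 158 \left(-21\right) = -3318$)
$\sqrt{f + j{\left(I{\left(4 + 1 \right)},4 \right)}} = \sqrt{-3318 + \left(4 + 1\right) 4} = \sqrt{-3318 + 5 \cdot 4} = \sqrt{-3318 + 20} = \sqrt{-3298} = i \sqrt{3298}$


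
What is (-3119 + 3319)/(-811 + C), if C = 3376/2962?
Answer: -296200/1199403 ≈ -0.24696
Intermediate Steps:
C = 1688/1481 (C = 3376*(1/2962) = 1688/1481 ≈ 1.1398)
(-3119 + 3319)/(-811 + C) = (-3119 + 3319)/(-811 + 1688/1481) = 200/(-1199403/1481) = 200*(-1481/1199403) = -296200/1199403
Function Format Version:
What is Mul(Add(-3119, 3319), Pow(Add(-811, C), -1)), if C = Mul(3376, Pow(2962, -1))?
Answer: Rational(-296200, 1199403) ≈ -0.24696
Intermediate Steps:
C = Rational(1688, 1481) (C = Mul(3376, Rational(1, 2962)) = Rational(1688, 1481) ≈ 1.1398)
Mul(Add(-3119, 3319), Pow(Add(-811, C), -1)) = Mul(Add(-3119, 3319), Pow(Add(-811, Rational(1688, 1481)), -1)) = Mul(200, Pow(Rational(-1199403, 1481), -1)) = Mul(200, Rational(-1481, 1199403)) = Rational(-296200, 1199403)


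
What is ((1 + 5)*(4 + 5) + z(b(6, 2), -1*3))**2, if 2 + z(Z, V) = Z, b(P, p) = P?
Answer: 3364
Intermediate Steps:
z(Z, V) = -2 + Z
((1 + 5)*(4 + 5) + z(b(6, 2), -1*3))**2 = ((1 + 5)*(4 + 5) + (-2 + 6))**2 = (6*9 + 4)**2 = (54 + 4)**2 = 58**2 = 3364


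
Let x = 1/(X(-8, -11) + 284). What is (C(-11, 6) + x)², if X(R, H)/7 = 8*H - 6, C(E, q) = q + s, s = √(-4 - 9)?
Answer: 3212661/139876 + 2243*I*√13/187 ≈ 22.968 + 43.247*I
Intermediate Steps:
s = I*√13 (s = √(-13) = I*√13 ≈ 3.6056*I)
C(E, q) = q + I*√13
X(R, H) = -42 + 56*H (X(R, H) = 7*(8*H - 6) = 7*(-6 + 8*H) = -42 + 56*H)
x = -1/374 (x = 1/((-42 + 56*(-11)) + 284) = 1/((-42 - 616) + 284) = 1/(-658 + 284) = 1/(-374) = -1/374 ≈ -0.0026738)
(C(-11, 6) + x)² = ((6 + I*√13) - 1/374)² = (2243/374 + I*√13)²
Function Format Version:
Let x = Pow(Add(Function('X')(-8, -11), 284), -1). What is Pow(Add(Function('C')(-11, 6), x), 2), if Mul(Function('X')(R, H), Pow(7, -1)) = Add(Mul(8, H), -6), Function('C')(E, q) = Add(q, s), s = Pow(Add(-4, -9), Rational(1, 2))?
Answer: Add(Rational(3212661, 139876), Mul(Rational(2243, 187), I, Pow(13, Rational(1, 2)))) ≈ Add(22.968, Mul(43.247, I))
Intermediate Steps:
s = Mul(I, Pow(13, Rational(1, 2))) (s = Pow(-13, Rational(1, 2)) = Mul(I, Pow(13, Rational(1, 2))) ≈ Mul(3.6056, I))
Function('C')(E, q) = Add(q, Mul(I, Pow(13, Rational(1, 2))))
Function('X')(R, H) = Add(-42, Mul(56, H)) (Function('X')(R, H) = Mul(7, Add(Mul(8, H), -6)) = Mul(7, Add(-6, Mul(8, H))) = Add(-42, Mul(56, H)))
x = Rational(-1, 374) (x = Pow(Add(Add(-42, Mul(56, -11)), 284), -1) = Pow(Add(Add(-42, -616), 284), -1) = Pow(Add(-658, 284), -1) = Pow(-374, -1) = Rational(-1, 374) ≈ -0.0026738)
Pow(Add(Function('C')(-11, 6), x), 2) = Pow(Add(Add(6, Mul(I, Pow(13, Rational(1, 2)))), Rational(-1, 374)), 2) = Pow(Add(Rational(2243, 374), Mul(I, Pow(13, Rational(1, 2)))), 2)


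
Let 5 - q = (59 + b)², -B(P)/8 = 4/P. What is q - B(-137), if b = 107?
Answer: -3774519/137 ≈ -27551.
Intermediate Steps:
B(P) = -32/P
q = -27551 (q = 5 - (59 + 107)² = 5 - 1*166² = 5 - 1*27556 = 5 - 27556 = -27551)
q - B(-137) = -27551 - (-32)/(-137) = -27551 - (-32)*(-1)/137 = -27551 - 1*32/137 = -27551 - 32/137 = -3774519/137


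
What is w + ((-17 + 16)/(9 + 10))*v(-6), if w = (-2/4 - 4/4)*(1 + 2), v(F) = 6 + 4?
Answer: -191/38 ≈ -5.0263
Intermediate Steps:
v(F) = 10
w = -9/2 (w = (-2*1/4 - 4*1/4)*3 = (-1/2 - 1)*3 = -3/2*3 = -9/2 ≈ -4.5000)
w + ((-17 + 16)/(9 + 10))*v(-6) = -9/2 + ((-17 + 16)/(9 + 10))*10 = -9/2 - 1/19*10 = -9/2 - 10/19 = -191/38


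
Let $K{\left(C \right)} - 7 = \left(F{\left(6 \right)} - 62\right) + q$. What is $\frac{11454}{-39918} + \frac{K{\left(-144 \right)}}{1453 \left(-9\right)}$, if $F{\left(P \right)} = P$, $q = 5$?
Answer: $- \frac{24671261}{87001281} \approx -0.28357$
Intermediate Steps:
$K{\left(C \right)} = -44$ ($K{\left(C \right)} = 7 + \left(\left(6 - 62\right) + 5\right) = 7 + \left(-56 + 5\right) = 7 - 51 = -44$)
$\frac{11454}{-39918} + \frac{K{\left(-144 \right)}}{1453 \left(-9\right)} = \frac{11454}{-39918} - \frac{44}{1453 \left(-9\right)} = 11454 \left(- \frac{1}{39918}\right) - \frac{44}{-13077} = - \frac{1909}{6653} - - \frac{44}{13077} = - \frac{1909}{6653} + \frac{44}{13077} = - \frac{24671261}{87001281}$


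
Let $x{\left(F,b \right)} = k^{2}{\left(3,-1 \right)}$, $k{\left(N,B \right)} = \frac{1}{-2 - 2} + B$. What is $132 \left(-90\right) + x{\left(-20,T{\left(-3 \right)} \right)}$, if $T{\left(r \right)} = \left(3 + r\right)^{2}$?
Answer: $- \frac{190055}{16} \approx -11878.0$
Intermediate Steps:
$k{\left(N,B \right)} = - \frac{1}{4} + B$ ($k{\left(N,B \right)} = \frac{1}{-4} + B = - \frac{1}{4} + B$)
$x{\left(F,b \right)} = \frac{25}{16}$ ($x{\left(F,b \right)} = \left(- \frac{1}{4} - 1\right)^{2} = \left(- \frac{5}{4}\right)^{2} = \frac{25}{16}$)
$132 \left(-90\right) + x{\left(-20,T{\left(-3 \right)} \right)} = 132 \left(-90\right) + \frac{25}{16} = -11880 + \frac{25}{16} = - \frac{190055}{16}$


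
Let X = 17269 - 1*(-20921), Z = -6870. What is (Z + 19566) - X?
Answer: -25494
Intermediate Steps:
X = 38190 (X = 17269 + 20921 = 38190)
(Z + 19566) - X = (-6870 + 19566) - 1*38190 = 12696 - 38190 = -25494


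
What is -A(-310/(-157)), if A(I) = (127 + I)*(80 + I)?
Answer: -260604630/24649 ≈ -10573.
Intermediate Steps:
A(I) = (80 + I)*(127 + I)
-A(-310/(-157)) = -(10160 + (-310/(-157))**2 + 207*(-310/(-157))) = -(10160 + (-310*(-1/157))**2 + 207*(-310*(-1/157))) = -(10160 + (310/157)**2 + 207*(310/157)) = -(10160 + 96100/24649 + 64170/157) = -1*260604630/24649 = -260604630/24649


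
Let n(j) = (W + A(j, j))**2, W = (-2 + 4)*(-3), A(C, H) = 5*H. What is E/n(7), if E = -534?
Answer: -534/841 ≈ -0.63496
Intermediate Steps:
W = -6 (W = 2*(-3) = -6)
n(j) = (-6 + 5*j)**2
E/n(7) = -534/(-6 + 5*7)**2 = -534/(-6 + 35)**2 = -534/(29**2) = -534/841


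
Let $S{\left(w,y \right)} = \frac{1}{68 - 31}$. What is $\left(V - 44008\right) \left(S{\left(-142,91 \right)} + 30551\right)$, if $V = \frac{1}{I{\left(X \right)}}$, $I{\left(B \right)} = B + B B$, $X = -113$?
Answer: $- \frac{22485243986637}{16724} \approx -1.3445 \cdot 10^{9}$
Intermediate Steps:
$I{\left(B \right)} = B + B^{2}$
$V = \frac{1}{12656}$ ($V = \frac{1}{\left(-113\right) \left(1 - 113\right)} = \frac{1}{\left(-113\right) \left(-112\right)} = \frac{1}{12656} \approx 7.9014 \cdot 10^{-5}$)
$S{\left(w,y \right)} = \frac{1}{37}$
$\left(V - 44008\right) \left(S{\left(-142,91 \right)} + 30551\right) = \left(\frac{1}{12656} - 44008\right) \left(\frac{1}{37} + 30551\right) = \left(- \frac{556965247}{12656}\right) \frac{1130388}{37} = - \frac{22485243986637}{16724}$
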